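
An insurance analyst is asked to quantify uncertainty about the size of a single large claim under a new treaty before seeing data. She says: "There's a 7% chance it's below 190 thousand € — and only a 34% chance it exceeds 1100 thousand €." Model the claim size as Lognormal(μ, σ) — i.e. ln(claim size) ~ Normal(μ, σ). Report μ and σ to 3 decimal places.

μ ≈ 6.619, σ ≈ 0.930

If T ~ Lognormal(μ,σ) then ln T ~ Normal(μ,σ), so the p-quantile of ln T is μ + z_p·σ.
ln(190) = 5.247 and ln(1100) = 7.003; z_{0.07} = -1.476, z_{0.66} = 0.4125.
σ = (7.003 − 5.247)/(0.4125 − (-1.476)) = 0.930.
μ = 5.247 − (-1.476)·0.930 = 6.619.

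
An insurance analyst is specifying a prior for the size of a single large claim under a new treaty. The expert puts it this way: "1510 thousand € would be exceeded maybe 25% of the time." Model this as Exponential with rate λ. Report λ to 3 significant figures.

λ ≈ 0.000918

P(T > 1510.0) = e^(−λ·1510.0) = 0.25, so λ = −ln(0.25)/1510.0 = 0.000918.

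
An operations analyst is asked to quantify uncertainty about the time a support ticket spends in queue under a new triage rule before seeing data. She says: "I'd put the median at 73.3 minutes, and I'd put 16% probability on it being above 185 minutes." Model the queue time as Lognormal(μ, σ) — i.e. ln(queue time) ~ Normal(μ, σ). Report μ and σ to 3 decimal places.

μ ≈ 4.295, σ ≈ 0.931

If T ~ Lognormal(μ,σ) then ln T ~ Normal(μ,σ), so the p-quantile of ln T is μ + z_p·σ.
ln(73.3) = 4.295 and ln(185) = 5.22; z_{0.5} = 0, z_{0.84} = 0.9945.
σ = (5.22 − 4.295)/(0.9945 − (0)) = 0.931.
μ = 4.295 − (0)·0.931 = 4.295.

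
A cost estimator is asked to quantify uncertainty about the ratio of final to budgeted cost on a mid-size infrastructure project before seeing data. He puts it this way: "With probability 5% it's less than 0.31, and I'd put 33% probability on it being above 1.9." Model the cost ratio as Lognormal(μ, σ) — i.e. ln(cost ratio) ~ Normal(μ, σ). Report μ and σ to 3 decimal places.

If T ~ Lognormal(μ,σ) then ln T ~ Normal(μ,σ), so the p-quantile of ln T is μ + z_p·σ.
ln(0.31) = -1.171 and ln(1.9) = 0.6419; z_{0.05} = -1.645, z_{0.67} = 0.4399.
σ = (0.6419 − -1.171)/(0.4399 − (-1.645)) = 0.870.
μ = -1.171 − (-1.645)·0.870 = 0.259.

μ ≈ 0.259, σ ≈ 0.870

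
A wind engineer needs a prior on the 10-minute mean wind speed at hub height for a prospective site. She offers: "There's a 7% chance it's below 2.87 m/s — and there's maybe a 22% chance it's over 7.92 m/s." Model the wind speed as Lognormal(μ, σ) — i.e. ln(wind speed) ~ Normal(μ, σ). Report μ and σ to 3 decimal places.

μ ≈ 1.721, σ ≈ 0.452

If T ~ Lognormal(μ,σ) then ln T ~ Normal(μ,σ), so the p-quantile of ln T is μ + z_p·σ.
ln(2.87) = 1.054 and ln(7.92) = 2.069; z_{0.07} = -1.476, z_{0.78} = 0.7722.
σ = (2.069 − 1.054)/(0.7722 − (-1.476)) = 0.452.
μ = 1.054 − (-1.476)·0.452 = 1.721.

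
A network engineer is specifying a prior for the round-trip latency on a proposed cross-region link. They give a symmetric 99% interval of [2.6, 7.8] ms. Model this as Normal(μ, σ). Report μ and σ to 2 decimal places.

μ = 5.20, σ = 1.01

A symmetric 99% interval runs μ ± z·σ with z = 2.576.
Half-width = 2.6, so σ = 2.6/2.576 = 1.01.
μ is the interval midpoint, 5.20.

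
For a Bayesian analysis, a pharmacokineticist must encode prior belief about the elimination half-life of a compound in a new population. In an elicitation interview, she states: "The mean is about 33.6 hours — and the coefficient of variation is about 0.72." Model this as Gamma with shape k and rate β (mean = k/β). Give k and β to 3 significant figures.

For Gamma(k, rate β): mean = k/β, variance = k/β², so CV = 1/√k.
CV = 0.72, hence k = 1/CV² = 1.93.
Then β = k/mean = 1.93/33.6 = 0.0574.

k ≈ 1.93, β ≈ 0.0574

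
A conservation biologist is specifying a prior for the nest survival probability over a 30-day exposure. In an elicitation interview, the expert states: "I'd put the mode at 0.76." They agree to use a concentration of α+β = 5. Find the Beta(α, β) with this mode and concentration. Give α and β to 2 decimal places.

For α,β > 1 the Beta mode is (α−1)/(α+β−2). With α+β = 5, the mode is (α−1)/3.
Set (α−1)/3 = 0.76 → α = 1 + 0.76·3 = 3.28.
β = 5 − α = 1.72.

α = 3.28, β = 1.72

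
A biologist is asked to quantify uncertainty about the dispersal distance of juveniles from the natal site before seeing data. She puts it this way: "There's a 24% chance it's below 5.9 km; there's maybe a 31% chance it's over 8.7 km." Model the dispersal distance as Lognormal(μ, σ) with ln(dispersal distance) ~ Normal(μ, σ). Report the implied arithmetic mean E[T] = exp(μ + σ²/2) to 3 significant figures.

E[T] ≈ 7.81 km

If T ~ Lognormal(μ,σ) then ln T ~ Normal(μ,σ), so the p-quantile of ln T is μ + z_p·σ.
ln(5.9) = 1.775 and ln(8.7) = 2.163; z_{0.24} = -0.7063, z_{0.69} = 0.4959.
σ = (2.163 − 1.775)/(0.4959 − (-0.7063)) = 0.323.
μ = 1.775 − (-0.7063)·0.323 = 2.003.
E[T] = exp(μ + σ²/2) = exp(2.003 + 0.0522) = 7.81 km.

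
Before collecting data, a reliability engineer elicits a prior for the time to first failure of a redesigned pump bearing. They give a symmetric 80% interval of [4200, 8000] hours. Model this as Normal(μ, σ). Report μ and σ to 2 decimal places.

A symmetric 80% interval runs μ ± z·σ with z = 1.282.
Half-width = 1900, so σ = 1900/1.282 = 1482.58.
μ is the interval midpoint, 6100.00.

μ = 6100.00, σ = 1482.58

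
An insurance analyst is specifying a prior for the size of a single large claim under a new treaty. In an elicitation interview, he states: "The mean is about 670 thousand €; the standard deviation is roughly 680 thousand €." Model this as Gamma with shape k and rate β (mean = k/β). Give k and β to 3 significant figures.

For Gamma(k, rate β): mean = k/β, variance = k/β², so CV = 1/√k.
CV = SD/mean = 680/670 = 1.015, hence k = 1/CV² = 0.971.
Then β = k/mean = 0.971/670 = 0.00145.

k ≈ 0.971, β ≈ 0.00145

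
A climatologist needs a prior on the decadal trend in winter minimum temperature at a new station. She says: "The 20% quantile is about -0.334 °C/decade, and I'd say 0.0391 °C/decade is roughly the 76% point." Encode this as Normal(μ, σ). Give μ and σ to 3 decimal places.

μ = -0.131, σ = 0.241

The p-quantile of Normal(μ,σ) is μ + z_p·σ, with z_{0.2} = -0.8416 and z_{0.76} = 0.7063.
Eliminate σ: μ = (z₂·x₁ − z₁·x₂)/(z₂ − z₁) = (0.7063·-0.334 − (-0.8416)·0.0391)/1.548 = -0.131.
Then σ = (x₂ − x₁)/(z₂ − z₁) = (0.0391 − -0.334)/1.548 = 0.241.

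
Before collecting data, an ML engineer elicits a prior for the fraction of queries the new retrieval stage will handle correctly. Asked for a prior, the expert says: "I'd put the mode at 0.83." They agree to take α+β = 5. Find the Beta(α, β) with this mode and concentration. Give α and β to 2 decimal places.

α = 3.49, β = 1.51

For α,β > 1 the Beta mode is (α−1)/(α+β−2). With α+β = 5, the mode is (α−1)/3.
Set (α−1)/3 = 0.83 → α = 1 + 0.83·3 = 3.49.
β = 5 − α = 1.51.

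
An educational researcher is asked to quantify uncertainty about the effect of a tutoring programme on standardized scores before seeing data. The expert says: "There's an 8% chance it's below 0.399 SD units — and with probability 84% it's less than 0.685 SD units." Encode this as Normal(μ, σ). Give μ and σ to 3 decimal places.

The p-quantile of Normal(μ,σ) is μ + z_p·σ, with z_{0.08} = -1.405 and z_{0.84} = 0.9945.
Eliminate σ: μ = (z₂·x₁ − z₁·x₂)/(z₂ − z₁) = (0.9945·0.399 − (-1.405)·0.685)/2.4 = 0.566.
Then σ = (x₂ − x₁)/(z₂ − z₁) = (0.685 − 0.399)/2.4 = 0.119.

μ = 0.566, σ = 0.119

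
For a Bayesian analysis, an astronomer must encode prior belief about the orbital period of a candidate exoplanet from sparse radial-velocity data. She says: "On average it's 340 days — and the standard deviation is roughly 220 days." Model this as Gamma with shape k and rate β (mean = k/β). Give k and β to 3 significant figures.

k ≈ 2.39, β ≈ 0.00702

For Gamma(k, rate β): mean = k/β, variance = k/β², so CV = 1/√k.
CV = SD/mean = 220/340 = 0.6471, hence k = 1/CV² = 2.39.
Then β = k/mean = 2.39/340 = 0.00702.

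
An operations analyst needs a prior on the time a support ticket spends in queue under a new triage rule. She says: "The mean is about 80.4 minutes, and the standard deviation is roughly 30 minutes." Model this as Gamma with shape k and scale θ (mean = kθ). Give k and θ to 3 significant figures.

For Gamma(k, scale θ): mean = kθ, variance = kθ², so CV = 1/√k.
CV = SD/mean = 30/80.4 = 0.3731, hence k = 1/CV² = 7.18.
Then θ = mean/k = 80.4/7.18 = 11.2.

k ≈ 7.18, θ ≈ 11.2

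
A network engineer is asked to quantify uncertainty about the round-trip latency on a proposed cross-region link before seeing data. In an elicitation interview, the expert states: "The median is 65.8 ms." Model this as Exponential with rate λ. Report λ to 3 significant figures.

Exponential median = ln 2 / λ, so λ = ln 2 / 65.8 = 0.0105.

λ ≈ 0.0105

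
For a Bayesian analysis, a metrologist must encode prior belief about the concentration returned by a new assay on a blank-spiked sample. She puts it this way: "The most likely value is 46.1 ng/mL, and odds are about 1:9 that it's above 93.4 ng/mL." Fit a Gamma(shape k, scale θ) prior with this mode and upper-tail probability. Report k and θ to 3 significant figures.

Gamma(k,θ) with k>1 has mode (k−1)θ, so θ = 46.1/(k−1).
Need P(X < 93.4) = 0.9 with θ tied to k this way. Start at k = 2, θ = 46.1: P(X<93.4) ≈ 0.601.
Too low — raise k to concentrate. Iterating converges to k ≈ 4.85.
Then θ = 46.1/(4.85−1) ≈ 12.

k ≈ 4.85, θ ≈ 12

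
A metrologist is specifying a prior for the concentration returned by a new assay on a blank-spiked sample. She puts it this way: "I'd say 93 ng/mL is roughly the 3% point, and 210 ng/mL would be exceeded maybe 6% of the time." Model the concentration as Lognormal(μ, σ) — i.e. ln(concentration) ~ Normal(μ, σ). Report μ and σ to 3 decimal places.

If T ~ Lognormal(μ,σ) then ln T ~ Normal(μ,σ), so the p-quantile of ln T is μ + z_p·σ.
ln(93) = 4.533 and ln(210) = 5.347; z_{0.03} = -1.881, z_{0.94} = 1.555.
σ = (5.347 − 4.533)/(1.555 − (-1.881)) = 0.237.
μ = 4.533 − (-1.881)·0.237 = 4.979.

μ ≈ 4.979, σ ≈ 0.237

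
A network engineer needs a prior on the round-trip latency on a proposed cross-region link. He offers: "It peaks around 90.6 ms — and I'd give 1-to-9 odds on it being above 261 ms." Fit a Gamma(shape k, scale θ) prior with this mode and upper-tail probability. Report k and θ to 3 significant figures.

k ≈ 2.7, θ ≈ 53.2

Gamma(k,θ) with k>1 has mode (k−1)θ, so θ = 90.6/(k−1).
Need P(X < 261) = 0.9 with θ tied to k this way. Start at k = 2, θ = 90.6: P(X<261) ≈ 0.782.
Too low — raise k to concentrate. Iterating converges to k ≈ 2.7.
Then θ = 90.6/(2.7−1) ≈ 53.2.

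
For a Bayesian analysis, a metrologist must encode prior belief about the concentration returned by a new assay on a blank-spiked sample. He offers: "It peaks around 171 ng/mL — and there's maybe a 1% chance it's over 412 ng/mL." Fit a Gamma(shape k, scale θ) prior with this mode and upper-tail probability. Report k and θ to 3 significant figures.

k ≈ 7.12, θ ≈ 27.9

Gamma(k,θ) with k>1 has mode (k−1)θ, so θ = 171/(k−1).
Need P(X < 412) = 0.99 with θ tied to k this way. Start at k = 2, θ = 171: P(X<412) ≈ 0.694.
Too low — raise k to concentrate. Iterating converges to k ≈ 7.12.
Then θ = 171/(7.12−1) ≈ 27.9.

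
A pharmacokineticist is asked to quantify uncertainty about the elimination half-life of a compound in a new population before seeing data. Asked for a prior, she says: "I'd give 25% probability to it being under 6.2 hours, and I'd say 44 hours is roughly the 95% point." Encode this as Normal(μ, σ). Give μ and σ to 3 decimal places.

For Normal(μ,σ), the p-quantile is μ + z_p·σ. Here z_{0.25} = -0.6745, z_{0.95} = 1.645.
So 6.2 = μ − 0.6745σ and 44 = μ + 1.645σ.
Subtracting: σ = (44 − 6.2)/(1.645 − (-0.6745)) = 16.298.
Then μ = 6.2 − (-0.6745)·16.298 = 17.193.

μ = 17.193, σ = 16.298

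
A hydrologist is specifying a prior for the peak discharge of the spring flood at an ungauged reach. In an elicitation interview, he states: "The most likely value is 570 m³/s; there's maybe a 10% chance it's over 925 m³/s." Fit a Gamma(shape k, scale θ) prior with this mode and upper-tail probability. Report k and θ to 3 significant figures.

k ≈ 9.03, θ ≈ 71

Gamma(k,θ) with k>1 has mode (k−1)θ, so θ = 570/(k−1).
Need P(X < 925) = 0.9 with θ tied to k this way. Start at k = 2, θ = 570: P(X<925) ≈ 0.482.
Too low — raise k to concentrate. Iterating converges to k ≈ 9.03.
Then θ = 570/(9.03−1) ≈ 71.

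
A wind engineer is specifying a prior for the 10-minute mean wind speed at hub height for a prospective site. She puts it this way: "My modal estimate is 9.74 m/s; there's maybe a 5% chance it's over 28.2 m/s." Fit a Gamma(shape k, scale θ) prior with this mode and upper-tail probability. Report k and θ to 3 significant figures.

Gamma(k,θ) with k>1 has mode (k−1)θ, so θ = 9.74/(k−1).
Need P(X < 28.2) = 0.95 with θ tied to k this way. Start at k = 2, θ = 9.74: P(X<28.2) ≈ 0.785.
Too low — raise k to concentrate. Iterating converges to k ≈ 3.36.
Then θ = 9.74/(3.36−1) ≈ 4.13.

k ≈ 3.36, θ ≈ 4.13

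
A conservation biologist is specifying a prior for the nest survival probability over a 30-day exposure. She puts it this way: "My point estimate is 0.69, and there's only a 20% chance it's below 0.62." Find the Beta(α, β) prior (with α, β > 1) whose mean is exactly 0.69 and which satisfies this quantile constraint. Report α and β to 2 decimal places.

With mean 0.69 fixed, write α = 0.69s, β = 0.31s where s = α+β.
Need P(θ < 0.62) = 0.2 under Beta(0.69s, 0.31s). Normal approximation: (q−m)/√(m(1−m)/s) ≈ z_{0.2} = -0.842, so s ≈ 0.69·0.31·(-0.842)²/(0.62−0.69)² = 30.9.
At s = 30.9: P(θ<0.62) ≈ 0.196. Adjusting to match 0.2 gives s ≈ 29.80.
So α = 0.69·29.80 ≈ 20.56, β = 0.31·29.80 ≈ 9.24.

α ≈ 20.56, β ≈ 9.24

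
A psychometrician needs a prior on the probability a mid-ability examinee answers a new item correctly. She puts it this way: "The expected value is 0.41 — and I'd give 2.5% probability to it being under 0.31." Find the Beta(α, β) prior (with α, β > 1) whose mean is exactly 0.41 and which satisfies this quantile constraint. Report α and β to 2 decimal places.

With mean 0.41 fixed, write α = 0.41s, β = 0.59s where s = α+β.
Need P(θ < 0.31) = 0.025 under Beta(0.41s, 0.59s). Normal approximation: (q−m)/√(m(1−m)/s) ≈ z_{0.025} = -1.96, so s ≈ 0.41·0.59·(-1.96)²/(0.31−0.41)² = 92.9.
At s = 92.9: P(θ<0.31) ≈ 0.022. Adjusting to match 0.025 gives s ≈ 87.96.
So α = 0.41·87.96 ≈ 36.06, β = 0.59·87.96 ≈ 51.90.

α ≈ 36.06, β ≈ 51.90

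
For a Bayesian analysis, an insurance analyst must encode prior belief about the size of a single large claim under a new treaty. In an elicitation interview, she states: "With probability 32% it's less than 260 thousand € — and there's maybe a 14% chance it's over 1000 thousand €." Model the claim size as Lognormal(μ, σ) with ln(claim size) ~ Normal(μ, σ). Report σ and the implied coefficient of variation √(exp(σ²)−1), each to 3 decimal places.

If T ~ Lognormal(μ,σ) then ln T ~ Normal(μ,σ), so the p-quantile of ln T is μ + z_p·σ.
ln(260) = 5.561 and ln(1000) = 6.908; z_{0.32} = -0.4677, z_{0.86} = 1.08.
σ = (6.908 − 5.561)/(1.08 − (-0.4677)) = 0.870.
μ = 5.561 − (-0.4677)·0.870 = 5.968.
CV = √(exp(σ²)−1) = √(exp(0.7572)−1) = 1.064.

σ ≈ 0.870, CV ≈ 1.064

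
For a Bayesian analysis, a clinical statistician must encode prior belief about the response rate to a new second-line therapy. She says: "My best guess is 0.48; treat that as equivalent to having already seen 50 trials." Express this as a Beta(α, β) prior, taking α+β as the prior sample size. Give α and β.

Under the effective-sample-size interpretation, Beta(α, β) has prior mean α/(α+β) and prior sample size α+β.
So α+β = 50 and α/(α+β) = 0.48, giving α = 0.48·50 = 24 and β = 50 − 24 = 26.

α = 24, β = 26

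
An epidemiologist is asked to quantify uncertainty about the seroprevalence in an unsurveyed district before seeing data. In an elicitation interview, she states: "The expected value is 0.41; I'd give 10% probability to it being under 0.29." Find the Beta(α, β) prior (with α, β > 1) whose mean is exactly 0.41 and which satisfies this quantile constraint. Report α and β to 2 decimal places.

With mean 0.41 fixed, write α = 0.41s, β = 0.59s where s = α+β.
Need P(θ < 0.29) = 0.1 under Beta(0.41s, 0.59s). Normal approximation: (q−m)/√(m(1−m)/s) ≈ z_{0.1} = -1.28, so s ≈ 0.41·0.59·(-1.28)²/(0.29−0.41)² = 27.6.
At s = 27.6: P(θ<0.29) ≈ 0.095. Adjusting to match 0.1 gives s ≈ 26.52.
So α = 0.41·26.52 ≈ 10.87, β = 0.59·26.52 ≈ 15.65.

α ≈ 10.87, β ≈ 15.65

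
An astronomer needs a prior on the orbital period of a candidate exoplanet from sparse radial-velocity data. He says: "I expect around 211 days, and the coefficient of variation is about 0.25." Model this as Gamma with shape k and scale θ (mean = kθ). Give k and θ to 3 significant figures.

k ≈ 16, θ ≈ 13.2

For Gamma(k, scale θ): mean = kθ, variance = kθ², so CV = 1/√k.
CV = 0.25, hence k = 1/CV² = 16.
Then θ = mean/k = 211/16 = 13.2.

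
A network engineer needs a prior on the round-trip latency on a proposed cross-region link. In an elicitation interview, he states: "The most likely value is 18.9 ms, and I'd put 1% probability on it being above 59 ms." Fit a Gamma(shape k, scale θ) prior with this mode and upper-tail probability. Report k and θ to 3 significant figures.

Gamma(k,θ) with k>1 has mode (k−1)θ, so θ = 18.9/(k−1).
Need P(X < 59) = 0.99 with θ tied to k this way. Start at k = 2, θ = 18.9: P(X<59) ≈ 0.818.
Too low — raise k to concentrate. Iterating converges to k ≈ 4.44.
Then θ = 18.9/(4.44−1) ≈ 5.49.

k ≈ 4.44, θ ≈ 5.49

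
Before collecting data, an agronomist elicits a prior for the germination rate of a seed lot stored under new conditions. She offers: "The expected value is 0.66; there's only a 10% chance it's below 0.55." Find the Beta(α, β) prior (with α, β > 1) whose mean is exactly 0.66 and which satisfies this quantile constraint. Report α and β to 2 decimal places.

α ≈ 20.65, β ≈ 10.64

With mean 0.66 fixed, write α = 0.66s, β = 0.34s where s = α+β.
Need P(θ < 0.55) = 0.1 under Beta(0.66s, 0.34s). Normal approximation: (q−m)/√(m(1−m)/s) ≈ z_{0.1} = -1.28, so s ≈ 0.66·0.34·(-1.28)²/(0.55−0.66)² = 30.5.
At s = 30.5: P(θ<0.55) ≈ 0.103. Adjusting to match 0.1 gives s ≈ 31.29.
So α = 0.66·31.29 ≈ 20.65, β = 0.34·31.29 ≈ 10.64.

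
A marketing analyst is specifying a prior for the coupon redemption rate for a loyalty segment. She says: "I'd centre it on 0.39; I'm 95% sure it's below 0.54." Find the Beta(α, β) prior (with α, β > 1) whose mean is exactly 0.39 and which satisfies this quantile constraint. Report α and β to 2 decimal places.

With mean 0.39 fixed, write α = 0.39s, β = 0.61s where s = α+β.
Need P(θ < 0.54) = 0.95 under Beta(0.39s, 0.61s). Normal approximation: (q−m)/√(m(1−m)/s) ≈ z_{0.95} = 1.64, so s ≈ 0.39·0.61·(1.64)²/(0.54−0.39)² = 28.6.
At s = 28.6: P(θ<0.54) ≈ 0.948. Adjusting to match 0.95 gives s ≈ 29.40.
So α = 0.39·29.40 ≈ 11.47, β = 0.61·29.40 ≈ 17.93.

α ≈ 11.47, β ≈ 17.93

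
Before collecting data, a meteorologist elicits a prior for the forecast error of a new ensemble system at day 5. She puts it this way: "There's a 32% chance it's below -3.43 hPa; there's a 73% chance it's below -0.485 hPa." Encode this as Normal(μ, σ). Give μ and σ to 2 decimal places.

The p-quantile of Normal(μ,σ) is μ + z_p·σ, with z_{0.32} = -0.4677 and z_{0.73} = 0.6128.
Eliminate σ: μ = (z₂·x₁ − z₁·x₂)/(z₂ − z₁) = (0.6128·-3.43 − (-0.4677)·-0.485)/1.081 = -2.16.
Then σ = (x₂ − x₁)/(z₂ − z₁) = (-0.485 − -3.43)/1.081 = 2.73.

μ = -2.16, σ = 2.73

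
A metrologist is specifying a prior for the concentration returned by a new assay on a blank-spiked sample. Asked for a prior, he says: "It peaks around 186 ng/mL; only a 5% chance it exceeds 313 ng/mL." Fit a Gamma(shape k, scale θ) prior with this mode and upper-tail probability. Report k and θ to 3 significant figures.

Gamma(k,θ) with k>1 has mode (k−1)θ, so θ = 186/(k−1).
Need P(X < 313) = 0.95 with θ tied to k this way. Start at k = 2, θ = 186: P(X<313) ≈ 0.501.
Too low — raise k to concentrate. Iterating converges to k ≈ 11.3.
Then θ = 186/(11.3−1) ≈ 18.

k ≈ 11.3, θ ≈ 18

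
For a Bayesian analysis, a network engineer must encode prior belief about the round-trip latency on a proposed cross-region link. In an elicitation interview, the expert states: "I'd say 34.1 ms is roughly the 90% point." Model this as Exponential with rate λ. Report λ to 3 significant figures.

P(T < 34.1) = 1 − e^(−λ·34.1) = 0.9, so λ = −ln(1−0.9)/34.1 = −ln(0.1)/34.1 = 0.0675.

λ ≈ 0.0675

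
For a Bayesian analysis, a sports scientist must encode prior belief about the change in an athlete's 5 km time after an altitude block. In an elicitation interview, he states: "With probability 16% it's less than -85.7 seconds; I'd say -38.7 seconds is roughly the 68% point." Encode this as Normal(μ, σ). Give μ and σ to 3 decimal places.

μ = -53.734, σ = 32.144

The p-quantile of Normal(μ,σ) is μ + z_p·σ, with z_{0.16} = -0.9945 and z_{0.68} = 0.4677.
Eliminate σ: μ = (z₂·x₁ − z₁·x₂)/(z₂ − z₁) = (0.4677·-85.7 − (-0.9945)·-38.7)/1.462 = -53.734.
Then σ = (x₂ − x₁)/(z₂ − z₁) = (-38.7 − -85.7)/1.462 = 32.144.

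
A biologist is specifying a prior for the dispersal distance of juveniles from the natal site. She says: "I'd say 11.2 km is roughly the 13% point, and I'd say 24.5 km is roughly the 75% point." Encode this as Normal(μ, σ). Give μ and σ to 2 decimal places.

The p-quantile of Normal(μ,σ) is μ + z_p·σ, with z_{0.13} = -1.126 and z_{0.75} = 0.6745.
Eliminate σ: μ = (z₂·x₁ − z₁·x₂)/(z₂ − z₁) = (0.6745·11.2 − (-1.126)·24.5)/1.801 = 19.52.
Then σ = (x₂ − x₁)/(z₂ − z₁) = (24.5 − 11.2)/1.801 = 7.39.

μ = 19.52, σ = 7.39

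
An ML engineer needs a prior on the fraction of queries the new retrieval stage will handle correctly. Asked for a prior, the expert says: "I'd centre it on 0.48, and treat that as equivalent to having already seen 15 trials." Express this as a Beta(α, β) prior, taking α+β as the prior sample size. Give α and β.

α = 7.2, β = 7.8

Under the effective-sample-size interpretation, Beta(α, β) has prior mean α/(α+β) and prior sample size α+β.
So α+β = 15 and α/(α+β) = 0.48, giving α = 0.48·15 = 7.2 and β = 15 − 7.2 = 7.8.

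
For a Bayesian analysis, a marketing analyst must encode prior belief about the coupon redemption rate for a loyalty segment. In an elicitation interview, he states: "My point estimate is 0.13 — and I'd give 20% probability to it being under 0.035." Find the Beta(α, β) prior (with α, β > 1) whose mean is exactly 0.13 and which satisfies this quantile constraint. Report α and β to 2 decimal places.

With mean 0.13 fixed, write α = 0.13s, β = 0.87s where s = α+β.
Need P(θ < 0.035) = 0.2 under Beta(0.13s, 0.87s). Normal approximation: (q−m)/√(m(1−m)/s) ≈ z_{0.2} = -0.842, so s ≈ 0.13·0.87·(-0.842)²/(0.035−0.13)² = 8.9.
At s = 8.9: P(θ<0.035) ≈ 0.183. Adjusting to match 0.2 gives s ≈ 8.17.
So α = 0.13·8.17 ≈ 1.06, β = 0.87·8.17 ≈ 7.10.

α ≈ 1.06, β ≈ 7.10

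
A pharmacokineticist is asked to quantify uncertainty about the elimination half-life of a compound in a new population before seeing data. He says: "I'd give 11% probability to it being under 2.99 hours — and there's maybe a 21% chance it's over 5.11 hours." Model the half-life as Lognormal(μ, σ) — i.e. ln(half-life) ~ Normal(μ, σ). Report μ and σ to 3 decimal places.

If T ~ Lognormal(μ,σ) then ln T ~ Normal(μ,σ), so the p-quantile of ln T is μ + z_p·σ.
ln(2.99) = 1.095 and ln(5.11) = 1.631; z_{0.11} = -1.227, z_{0.79} = 0.8064.
σ = (1.631 − 1.095)/(0.8064 − (-1.227)) = 0.264.
μ = 1.095 − (-1.227)·0.264 = 1.419.

μ ≈ 1.419, σ ≈ 0.264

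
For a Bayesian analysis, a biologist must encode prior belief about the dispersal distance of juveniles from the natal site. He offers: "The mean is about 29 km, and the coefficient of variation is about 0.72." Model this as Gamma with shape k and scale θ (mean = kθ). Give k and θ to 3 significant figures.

For Gamma(k, scale θ): mean = kθ, variance = kθ², so CV = 1/√k.
CV = 0.72, hence k = 1/CV² = 1.93.
Then θ = mean/k = 29/1.93 = 15.

k ≈ 1.93, θ ≈ 15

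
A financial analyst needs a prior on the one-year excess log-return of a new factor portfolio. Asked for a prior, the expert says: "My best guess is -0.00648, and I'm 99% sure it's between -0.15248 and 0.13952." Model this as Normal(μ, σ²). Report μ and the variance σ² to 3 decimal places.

A symmetric 99% interval runs μ ± z·σ with z = 2.576.
Half-width = 0.146, so σ = 0.146/2.576 = 0.0567 and σ² = 0.003.
μ is the stated best guess, -0.006.

μ = -0.006, σ² = 0.003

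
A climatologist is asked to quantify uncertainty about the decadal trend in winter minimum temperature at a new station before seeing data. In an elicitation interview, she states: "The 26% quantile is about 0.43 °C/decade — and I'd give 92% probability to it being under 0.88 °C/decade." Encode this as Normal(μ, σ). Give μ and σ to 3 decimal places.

μ = 0.571, σ = 0.220

The p-quantile of Normal(μ,σ) is μ + z_p·σ, with z_{0.26} = -0.6433 and z_{0.92} = 1.405.
Eliminate σ: μ = (z₂·x₁ − z₁·x₂)/(z₂ − z₁) = (1.405·0.43 − (-0.6433)·0.88)/2.048 = 0.571.
Then σ = (x₂ − x₁)/(z₂ − z₁) = (0.88 − 0.43)/2.048 = 0.220.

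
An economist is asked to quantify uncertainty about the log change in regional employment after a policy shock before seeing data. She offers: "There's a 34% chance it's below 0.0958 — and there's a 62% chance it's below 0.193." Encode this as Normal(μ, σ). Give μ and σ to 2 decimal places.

μ = 0.15, σ = 0.14

For Normal(μ,σ), the p-quantile is μ + z_p·σ. Here z_{0.34} = -0.4125, z_{0.62} = 0.3055.
So 0.0958 = μ − 0.4125σ and 0.193 = μ + 0.3055σ.
Subtracting: σ = (0.193 − 0.0958)/(0.3055 − (-0.4125)) = 0.14.
Then μ = 0.0958 − (-0.4125)·0.14 = 0.15.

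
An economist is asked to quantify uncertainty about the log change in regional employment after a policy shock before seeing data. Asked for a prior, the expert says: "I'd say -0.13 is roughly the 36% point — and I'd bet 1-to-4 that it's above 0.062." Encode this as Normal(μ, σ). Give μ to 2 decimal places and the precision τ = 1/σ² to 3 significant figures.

For Normal(μ,σ), the p-quantile is μ + z_p·σ. Here z_{0.36} = -0.3585, z_{0.8} = 0.8416.
So -0.13 = μ − 0.3585σ and 0.062 = μ + 0.8416σ.
Subtracting: σ = (0.062 − -0.13)/(0.8416 − (-0.3585)) = 0.16.
Then μ = -0.13 − (-0.3585)·0.16 = -0.07.
Precision τ = 1/σ² = 1/0.16² = 39.1.

μ = -0.07, τ = 39.1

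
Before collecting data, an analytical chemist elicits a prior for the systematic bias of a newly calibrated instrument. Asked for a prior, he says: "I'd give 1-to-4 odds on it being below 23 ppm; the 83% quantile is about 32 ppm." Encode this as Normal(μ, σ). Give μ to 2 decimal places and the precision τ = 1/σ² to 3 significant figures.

The p-quantile of Normal(μ,σ) is μ + z_p·σ, with z_{0.2} = -0.8416 and z_{0.83} = 0.9542.
Eliminate σ: μ = (z₂·x₁ − z₁·x₂)/(z₂ − z₁) = (0.9542·23 − (-0.8416)·32)/1.796 = 27.22.
Then σ = (x₂ − x₁)/(z₂ − z₁) = (32 − 23)/1.796 = 5.01.
Precision τ = 1/σ² = 1/5.012² = 0.0398.

μ = 27.22, τ = 0.0398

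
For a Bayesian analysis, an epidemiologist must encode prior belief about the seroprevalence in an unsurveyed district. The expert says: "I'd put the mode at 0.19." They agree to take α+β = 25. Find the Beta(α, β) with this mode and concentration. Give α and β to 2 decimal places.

For α,β > 1 the Beta mode is (α−1)/(α+β−2). With α+β = 25, the mode is (α−1)/23.
Set (α−1)/23 = 0.19 → α = 1 + 0.19·23 = 5.37.
β = 25 − α = 19.63.

α = 5.37, β = 19.63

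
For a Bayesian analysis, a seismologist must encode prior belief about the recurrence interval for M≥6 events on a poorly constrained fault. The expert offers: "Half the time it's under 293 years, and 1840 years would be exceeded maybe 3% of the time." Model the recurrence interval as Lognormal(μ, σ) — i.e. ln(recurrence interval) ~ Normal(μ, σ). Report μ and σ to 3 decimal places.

μ ≈ 5.680, σ ≈ 0.977

If T ~ Lognormal(μ,σ) then ln T ~ Normal(μ,σ), so the p-quantile of ln T is μ + z_p·σ.
ln(293) = 5.68 and ln(1840) = 7.518; z_{0.5} = 0, z_{0.97} = 1.881.
σ = (7.518 − 5.68)/(1.881 − (0)) = 0.977.
μ = 5.68 − (0)·0.977 = 5.680.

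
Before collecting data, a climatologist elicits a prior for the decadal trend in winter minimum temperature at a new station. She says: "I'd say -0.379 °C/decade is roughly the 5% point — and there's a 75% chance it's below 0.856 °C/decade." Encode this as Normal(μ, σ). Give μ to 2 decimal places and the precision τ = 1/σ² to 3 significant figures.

μ = 0.50, τ = 3.53

For Normal(μ,σ), the p-quantile is μ + z_p·σ. Here z_{0.05} = -1.645, z_{0.75} = 0.6745.
So -0.379 = μ − 1.645σ and 0.856 = μ + 0.6745σ.
Subtracting: σ = (0.856 − -0.379)/(0.6745 − (-1.645)) = 0.53.
Then μ = -0.379 − (-1.645)·0.53 = 0.50.
Precision τ = 1/σ² = 1/0.5325² = 3.53.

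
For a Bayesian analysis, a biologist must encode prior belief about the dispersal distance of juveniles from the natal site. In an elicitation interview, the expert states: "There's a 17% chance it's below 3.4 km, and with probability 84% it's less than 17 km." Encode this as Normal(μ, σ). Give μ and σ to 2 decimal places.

μ = 10.06, σ = 6.98

For Normal(μ,σ), the p-quantile is μ + z_p·σ. Here z_{0.17} = -0.9542, z_{0.84} = 0.9945.
So 3.4 = μ − 0.9542σ and 17 = μ + 0.9945σ.
Subtracting: σ = (17 − 3.4)/(0.9945 − (-0.9542)) = 6.98.
Then μ = 3.4 − (-0.9542)·6.98 = 10.06.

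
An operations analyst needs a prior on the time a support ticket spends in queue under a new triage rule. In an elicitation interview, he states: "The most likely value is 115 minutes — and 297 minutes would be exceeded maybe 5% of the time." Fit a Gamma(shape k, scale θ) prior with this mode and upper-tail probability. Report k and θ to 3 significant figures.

k ≈ 4.01, θ ≈ 38.3

Gamma(k,θ) with k>1 has mode (k−1)θ, so θ = 115/(k−1).
Need P(X < 297) = 0.95 with θ tied to k this way. Start at k = 2, θ = 115: P(X<297) ≈ 0.729.
Too low — raise k to concentrate. Iterating converges to k ≈ 4.01.
Then θ = 115/(4.01−1) ≈ 38.3.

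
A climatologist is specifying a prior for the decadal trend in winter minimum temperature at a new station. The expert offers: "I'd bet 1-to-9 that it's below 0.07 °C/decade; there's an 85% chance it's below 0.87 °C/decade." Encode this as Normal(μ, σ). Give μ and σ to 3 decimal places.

μ = 0.512, σ = 0.345

The p-quantile of Normal(μ,σ) is μ + z_p·σ, with z_{0.1} = -1.282 and z_{0.85} = 1.036.
Eliminate σ: μ = (z₂·x₁ − z₁·x₂)/(z₂ − z₁) = (1.036·0.07 − (-1.282)·0.87)/2.318 = 0.512.
Then σ = (x₂ − x₁)/(z₂ − z₁) = (0.87 − 0.07)/2.318 = 0.345.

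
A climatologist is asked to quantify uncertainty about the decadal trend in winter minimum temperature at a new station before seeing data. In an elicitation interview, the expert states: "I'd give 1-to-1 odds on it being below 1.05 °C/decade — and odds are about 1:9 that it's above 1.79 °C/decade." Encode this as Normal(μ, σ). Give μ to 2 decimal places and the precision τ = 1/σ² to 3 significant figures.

μ = 1.05, τ = 3

For Normal(μ,σ), the p-quantile is μ + z_p·σ. Here z_{0.5} = 0, z_{0.9} = 1.282.
So 1.05 = μ + 0σ and 1.79 = μ + 1.282σ.
Subtracting: σ = (1.79 − 1.05)/(1.282 − (0)) = 0.58.
Then μ = 1.05 − (0)·0.58 = 1.05.
Precision τ = 1/σ² = 1/0.5774² = 3.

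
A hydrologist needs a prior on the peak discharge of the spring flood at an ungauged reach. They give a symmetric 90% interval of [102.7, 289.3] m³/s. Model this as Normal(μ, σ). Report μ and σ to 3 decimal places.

μ = 196.000, σ = 56.722

A symmetric 90% interval runs μ ± z·σ with z = 1.645.
Half-width = 93.3, so σ = 93.3/1.645 = 56.722.
μ is the interval midpoint, 196.000.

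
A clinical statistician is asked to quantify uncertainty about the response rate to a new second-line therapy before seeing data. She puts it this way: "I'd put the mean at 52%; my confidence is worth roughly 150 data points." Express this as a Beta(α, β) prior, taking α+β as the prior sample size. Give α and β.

Under the effective-sample-size interpretation, Beta(α, β) has prior mean α/(α+β) and prior sample size α+β.
So α+β = 150 and α/(α+β) = 0.52, giving α = 0.52·150 = 78 and β = 150 − 78 = 72.

α = 78, β = 72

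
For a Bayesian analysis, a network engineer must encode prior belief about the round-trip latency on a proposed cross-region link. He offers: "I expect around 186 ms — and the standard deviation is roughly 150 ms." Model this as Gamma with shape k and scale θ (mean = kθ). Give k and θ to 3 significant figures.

For Gamma(k, scale θ): mean = kθ, variance = kθ², so CV = 1/√k.
CV = SD/mean = 150/186 = 0.8065, hence k = 1/CV² = 1.54.
Then θ = mean/k = 186/1.54 = 121.

k ≈ 1.54, θ ≈ 121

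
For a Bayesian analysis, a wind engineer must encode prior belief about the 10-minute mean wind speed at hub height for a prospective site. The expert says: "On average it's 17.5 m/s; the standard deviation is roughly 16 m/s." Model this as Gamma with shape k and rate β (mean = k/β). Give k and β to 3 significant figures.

k ≈ 1.2, β ≈ 0.0684

For Gamma(k, rate β): mean = k/β, variance = k/β², so CV = 1/√k.
CV = SD/mean = 16/17.5 = 0.9143, hence k = 1/CV² = 1.2.
Then β = k/mean = 1.2/17.5 = 0.0684.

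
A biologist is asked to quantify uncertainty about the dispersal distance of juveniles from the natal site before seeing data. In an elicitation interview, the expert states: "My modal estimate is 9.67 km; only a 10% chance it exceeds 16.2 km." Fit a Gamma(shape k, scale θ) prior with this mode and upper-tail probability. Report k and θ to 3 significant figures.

k ≈ 8.1, θ ≈ 1.36

Gamma(k,θ) with k>1 has mode (k−1)θ, so θ = 9.67/(k−1).
Need P(X < 16.2) = 0.9 with θ tied to k this way. Start at k = 2, θ = 9.67: P(X<16.2) ≈ 0.499.
Too low — raise k to concentrate. Iterating converges to k ≈ 8.1.
Then θ = 9.67/(8.1−1) ≈ 1.36.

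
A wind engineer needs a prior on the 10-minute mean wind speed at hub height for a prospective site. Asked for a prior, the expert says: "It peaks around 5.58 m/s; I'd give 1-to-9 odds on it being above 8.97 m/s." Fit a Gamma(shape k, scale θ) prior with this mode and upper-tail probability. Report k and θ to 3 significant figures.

k ≈ 9.34, θ ≈ 0.669

Gamma(k,θ) with k>1 has mode (k−1)θ, so θ = 5.58/(k−1).
Need P(X < 8.97) = 0.9 with θ tied to k this way. Start at k = 2, θ = 5.58: P(X<8.97) ≈ 0.477.
Too low — raise k to concentrate. Iterating converges to k ≈ 9.34.
Then θ = 5.58/(9.34−1) ≈ 0.669.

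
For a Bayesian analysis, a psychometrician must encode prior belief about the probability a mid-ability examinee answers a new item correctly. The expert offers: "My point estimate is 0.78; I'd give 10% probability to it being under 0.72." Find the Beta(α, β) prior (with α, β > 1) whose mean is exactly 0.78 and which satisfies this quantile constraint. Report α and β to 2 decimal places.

α ≈ 63.54, β ≈ 17.92

With mean 0.78 fixed, write α = 0.78s, β = 0.22s where s = α+β.
Need P(θ < 0.72) = 0.1 under Beta(0.78s, 0.22s). Normal approximation: (q−m)/√(m(1−m)/s) ≈ z_{0.1} = -1.28, so s ≈ 0.78·0.22·(-1.28)²/(0.72−0.78)² = 78.3.
At s = 78.3: P(θ<0.72) ≈ 0.104. Adjusting to match 0.1 gives s ≈ 81.47.
So α = 0.78·81.47 ≈ 63.54, β = 0.22·81.47 ≈ 17.92.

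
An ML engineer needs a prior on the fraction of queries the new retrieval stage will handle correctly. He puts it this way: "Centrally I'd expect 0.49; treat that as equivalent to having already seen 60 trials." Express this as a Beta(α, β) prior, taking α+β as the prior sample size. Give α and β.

Under the effective-sample-size interpretation, Beta(α, β) has prior mean α/(α+β) and prior sample size α+β.
So α+β = 60 and α/(α+β) = 0.49, giving α = 0.49·60 = 29.4 and β = 60 − 29.4 = 30.6.

α = 29.4, β = 30.6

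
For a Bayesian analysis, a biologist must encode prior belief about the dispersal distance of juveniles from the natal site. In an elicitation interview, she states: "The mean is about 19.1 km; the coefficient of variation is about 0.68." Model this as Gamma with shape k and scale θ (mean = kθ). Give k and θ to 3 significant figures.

For Gamma(k, scale θ): mean = kθ, variance = kθ², so CV = 1/√k.
CV = 0.68, hence k = 1/CV² = 2.16.
Then θ = mean/k = 19.1/2.16 = 8.83.

k ≈ 2.16, θ ≈ 8.83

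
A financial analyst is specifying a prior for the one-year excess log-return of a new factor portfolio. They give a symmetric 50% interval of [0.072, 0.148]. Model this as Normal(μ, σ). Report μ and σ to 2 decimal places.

A symmetric 50% interval runs μ ± z·σ with z = 0.6745.
Half-width = 0.038, so σ = 0.038/0.6745 = 0.06.
μ is the interval midpoint, 0.11.

μ = 0.11, σ = 0.06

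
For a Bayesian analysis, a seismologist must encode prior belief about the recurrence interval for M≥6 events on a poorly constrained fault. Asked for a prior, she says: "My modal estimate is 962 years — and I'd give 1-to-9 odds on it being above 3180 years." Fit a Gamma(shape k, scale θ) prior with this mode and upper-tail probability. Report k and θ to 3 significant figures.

k ≈ 2.32, θ ≈ 730

Gamma(k,θ) with k>1 has mode (k−1)θ, so θ = 962/(k−1).
Need P(X < 3180) = 0.9 with θ tied to k this way. Start at k = 2, θ = 962: P(X<3180) ≈ 0.842.
Too low — raise k to concentrate. Iterating converges to k ≈ 2.32.
Then θ = 962/(2.32−1) ≈ 730.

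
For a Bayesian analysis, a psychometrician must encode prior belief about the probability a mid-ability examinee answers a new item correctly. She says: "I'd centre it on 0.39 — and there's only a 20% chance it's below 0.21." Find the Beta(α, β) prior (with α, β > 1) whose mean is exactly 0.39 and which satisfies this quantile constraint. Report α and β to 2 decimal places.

α ≈ 2.10, β ≈ 3.29

With mean 0.39 fixed, write α = 0.39s, β = 0.61s where s = α+β.
Need P(θ < 0.21) = 0.2 under Beta(0.39s, 0.61s). Normal approximation: (q−m)/√(m(1−m)/s) ≈ z_{0.2} = -0.842, so s ≈ 0.39·0.61·(-0.842)²/(0.21−0.39)² = 5.2.
At s = 5.2: P(θ<0.21) ≈ 0.205. Adjusting to match 0.2 gives s ≈ 5.39.
So α = 0.39·5.39 ≈ 2.10, β = 0.61·5.39 ≈ 3.29.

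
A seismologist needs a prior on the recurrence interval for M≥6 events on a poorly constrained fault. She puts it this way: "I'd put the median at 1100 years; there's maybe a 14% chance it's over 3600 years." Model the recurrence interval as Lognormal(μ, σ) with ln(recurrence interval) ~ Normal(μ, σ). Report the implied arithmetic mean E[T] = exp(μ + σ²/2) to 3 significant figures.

E[T] ≈ 2010 years

If T ~ Lognormal(μ,σ) then ln T ~ Normal(μ,σ), so the p-quantile of ln T is μ + z_p·σ.
ln(1100) = 7.003 and ln(3600) = 8.189; z_{0.5} = 0, z_{0.86} = 1.08.
σ = (8.189 − 7.003)/(1.08 − (0)) = 1.097.
μ = 7.003 − (0)·1.097 = 7.003.
E[T] = exp(μ + σ²/2) = exp(7.003 + 0.6022) = 2010 years.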